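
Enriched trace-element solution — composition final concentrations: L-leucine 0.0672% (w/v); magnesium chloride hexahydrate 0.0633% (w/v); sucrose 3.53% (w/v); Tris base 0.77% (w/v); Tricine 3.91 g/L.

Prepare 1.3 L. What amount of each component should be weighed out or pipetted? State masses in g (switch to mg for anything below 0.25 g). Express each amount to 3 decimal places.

Working volume: 1.3 L.
L-leucine: 0.0672 g per 100 mL × 1300 mL ÷ 100 = 0.874 g
magnesium chloride hexahydrate: 0.0633 g per 100 mL × 1300 mL ÷ 100 = 0.823 g
sucrose: 3.53% w/v = 35.3 g/L → 35.3 × 1.3 L = 45.890 g
Tris base: 0.77% w/v = 7.7 g/L → 7.7 × 1.3 L = 10.010 g
Tricine: 3.91 g/L × 1.3 L = 5.083 g

L-leucine 0.874 g; magnesium chloride hexahydrate 0.823 g; sucrose 45.890 g; Tris base 10.010 g; Tricine 5.083 g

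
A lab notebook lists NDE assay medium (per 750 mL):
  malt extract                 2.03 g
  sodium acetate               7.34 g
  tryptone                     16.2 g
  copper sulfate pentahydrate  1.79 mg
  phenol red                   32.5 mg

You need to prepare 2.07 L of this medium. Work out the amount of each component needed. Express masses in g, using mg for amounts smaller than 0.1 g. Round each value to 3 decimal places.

malt extract 5.603 g; sodium acetate 20.258 g; tryptone 44.712 g; copper sulfate pentahydrate 4.940 mg; phenol red 89.700 mg

Scale factor = 2070 mL / 750 mL = 2.76.
malt extract: 2.03 g × (2070 mL / 750 mL) = 5.603 g
sodium acetate: 7.34 g × (2070 mL / 750 mL) = 20.258 g
tryptone: 16.2 g × (2070 mL / 750 mL) = 44.712 g
copper sulfate pentahydrate: 1.79 mg × (2070 mL / 750 mL) = 4.940 mg
phenol red: 32.5 mg × (2070 mL / 750 mL) = 89.700 mg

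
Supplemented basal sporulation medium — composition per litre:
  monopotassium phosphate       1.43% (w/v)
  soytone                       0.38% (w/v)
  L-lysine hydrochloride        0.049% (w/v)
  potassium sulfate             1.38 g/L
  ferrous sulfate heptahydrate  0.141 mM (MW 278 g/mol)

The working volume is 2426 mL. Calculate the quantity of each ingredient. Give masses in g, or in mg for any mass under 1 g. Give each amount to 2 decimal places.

Working volume: 2426 mL = 2.426 L.
monopotassium phosphate: 1.43% w/v = 14.3 g/L → 14.3 × 2.426 L = 34.69 g
soytone: 0.38 g per 100 mL × 2426 mL ÷ 100 = 9.22 g
L-lysine hydrochloride: 0.049 g per 100 mL × 2426 mL ÷ 100 = 1.19 g
potassium sulfate: 1.38 g/L × 2.426 L = 3.35 g
ferrous sulfate heptahydrate: 0.141 mmol/L × 278 mg/mmol × 2.426 L = 95.09 mg

monopotassium phosphate 34.69 g; soytone 9.22 g; L-lysine hydrochloride 1.19 g; potassium sulfate 3.35 g; ferrous sulfate heptahydrate 95.09 mg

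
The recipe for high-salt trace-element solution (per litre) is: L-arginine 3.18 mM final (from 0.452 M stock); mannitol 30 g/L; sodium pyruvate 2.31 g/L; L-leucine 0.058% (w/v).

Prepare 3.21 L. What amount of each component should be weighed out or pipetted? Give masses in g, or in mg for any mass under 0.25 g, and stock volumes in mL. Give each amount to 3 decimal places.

L-arginine 22.584 mL; mannitol 96.300 g; sodium pyruvate 7.415 g; L-leucine 1.862 g

Scale factor relative to 1 L: 3.21.
L-arginine: C1V1 = C2V2 → 3.18 mM × 3210 mL ÷ 452 mM = 22.584 mL
mannitol: 30 g/L × 3.21 L = 96.300 g
sodium pyruvate: 2.31 g/L × 3.21 L = 7.415 g
L-leucine: 0.058% w/v = 0.58 g/L → 0.58 × 3.21 L = 1.862 g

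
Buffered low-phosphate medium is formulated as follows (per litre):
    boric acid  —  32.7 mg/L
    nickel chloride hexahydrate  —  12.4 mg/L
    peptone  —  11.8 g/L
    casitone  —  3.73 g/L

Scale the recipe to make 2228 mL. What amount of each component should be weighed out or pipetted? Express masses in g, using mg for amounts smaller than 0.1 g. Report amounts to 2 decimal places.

Scale factor relative to 1 L: 2.228.
boric acid: 32.7 mg/L × 2.228 L = 72.86 mg
nickel chloride hexahydrate: 12.4 mg/L × 2.228 L = 27.63 mg
peptone: 11.8 g/L × 2.228 L = 26.29 g
casitone: 3.73 g/L × 2.228 L = 8.31 g

boric acid 72.86 mg; nickel chloride hexahydrate 27.63 mg; peptone 26.29 g; casitone 8.31 g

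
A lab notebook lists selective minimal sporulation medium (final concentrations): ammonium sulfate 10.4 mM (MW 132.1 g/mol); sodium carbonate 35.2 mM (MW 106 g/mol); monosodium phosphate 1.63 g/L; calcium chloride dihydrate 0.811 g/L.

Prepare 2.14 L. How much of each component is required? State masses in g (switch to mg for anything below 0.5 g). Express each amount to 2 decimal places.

ammonium sulfate 2.94 g; sodium carbonate 7.98 g; monosodium phosphate 3.49 g; calcium chloride dihydrate 1.74 g

Scale factor relative to 1 L: 2.14.
ammonium sulfate: 10.4 mmol/L × 132.1 g/mol × 2.14 L ÷ 1000 = 2.94 g
sodium carbonate: 35.2 mmol/L × 106 g/mol × 2.14 L ÷ 1000 = 7.98 g
monosodium phosphate: 1.63 g/L × 2.14 L = 3.49 g
calcium chloride dihydrate: 0.811 g/L × 2.14 L = 1.74 g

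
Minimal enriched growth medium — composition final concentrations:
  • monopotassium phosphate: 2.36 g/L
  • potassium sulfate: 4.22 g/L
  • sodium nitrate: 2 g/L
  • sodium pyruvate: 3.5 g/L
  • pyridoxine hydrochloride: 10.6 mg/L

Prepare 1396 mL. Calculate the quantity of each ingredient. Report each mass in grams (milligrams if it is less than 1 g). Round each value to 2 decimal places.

Scale factor relative to 1 L: 1.396.
monopotassium phosphate: 2.36 g/L × 1.396 L = 3.29 g
potassium sulfate: 4.22 g/L × 1.396 L = 5.89 g
sodium nitrate: 2 g/L × 1.396 L = 2.79 g
sodium pyruvate: 3.5 g/L × 1.396 L = 4.89 g
pyridoxine hydrochloride: 10.6 mg/L × 1.396 L = 14.80 mg

monopotassium phosphate 3.29 g; potassium sulfate 5.89 g; sodium nitrate 2.79 g; sodium pyruvate 4.89 g; pyridoxine hydrochloride 14.80 mg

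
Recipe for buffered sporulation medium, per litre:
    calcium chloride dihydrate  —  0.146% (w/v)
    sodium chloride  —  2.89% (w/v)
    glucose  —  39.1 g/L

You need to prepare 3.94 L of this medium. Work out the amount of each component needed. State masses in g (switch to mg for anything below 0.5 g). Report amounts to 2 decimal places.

calcium chloride dihydrate 5.75 g; sodium chloride 113.87 g; glucose 154.05 g

Scale factor relative to 1 L: 3.94.
calcium chloride dihydrate: 0.146% w/v = 1.46 g/L → 1.46 × 3.94 L = 5.75 g
sodium chloride: 2.89% w/v = 28.9 g/L → 28.9 × 3.94 L = 113.87 g
glucose: 39.1 g/L × 3.94 L = 154.05 g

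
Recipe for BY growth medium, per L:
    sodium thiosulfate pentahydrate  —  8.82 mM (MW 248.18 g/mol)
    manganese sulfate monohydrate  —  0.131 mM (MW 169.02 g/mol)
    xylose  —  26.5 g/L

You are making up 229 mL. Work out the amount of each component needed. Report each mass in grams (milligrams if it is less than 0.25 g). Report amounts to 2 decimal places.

Working volume: 229 mL = 0.229 L.
sodium thiosulfate pentahydrate: 8.82 mmol/L × 248.18 g/mol × 0.229 L ÷ 1000 = 0.50 g
manganese sulfate monohydrate: 0.131 mmol/L × 169.02 mg/mmol × 0.229 L = 5.07 mg
xylose: 26.5 g/L × 0.229 L = 6.07 g

sodium thiosulfate pentahydrate 0.50 g; manganese sulfate monohydrate 5.07 mg; xylose 6.07 g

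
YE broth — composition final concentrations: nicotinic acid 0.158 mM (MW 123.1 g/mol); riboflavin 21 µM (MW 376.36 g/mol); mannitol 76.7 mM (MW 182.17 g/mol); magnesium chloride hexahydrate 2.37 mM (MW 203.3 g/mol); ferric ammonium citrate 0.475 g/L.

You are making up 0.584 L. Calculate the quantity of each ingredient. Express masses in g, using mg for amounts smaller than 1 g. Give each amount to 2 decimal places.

nicotinic acid 11.36 mg; riboflavin 4.62 mg; mannitol 8.16 g; magnesium chloride hexahydrate 281.38 mg; ferric ammonium citrate 277.40 mg

Scale factor relative to 1 L: 0.584.
nicotinic acid: 0.158 mmol/L × 123.1 mg/mmol × 0.584 L = 11.36 mg
riboflavin: 21 µmol/L × 376.36 g/mol × 0.584 L ÷ 1000 = 4.62 mg
mannitol: 76.7 mmol/L × 182.17 g/mol × 0.584 L ÷ 1000 = 8.16 g
magnesium chloride hexahydrate: 2.37 mmol/L × 203.3 mg/mmol × 0.584 L = 281.38 mg
ferric ammonium citrate: 0.475 g/L × 0.584 L = 0.2774 g = 277.40 mg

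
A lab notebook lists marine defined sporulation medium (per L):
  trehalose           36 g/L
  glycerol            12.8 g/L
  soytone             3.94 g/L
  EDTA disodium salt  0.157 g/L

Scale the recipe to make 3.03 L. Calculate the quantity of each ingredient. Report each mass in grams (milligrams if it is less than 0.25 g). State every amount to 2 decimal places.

trehalose 109.08 g; glycerol 38.78 g; soytone 11.94 g; EDTA disodium salt 0.48 g

Scale factor relative to 1 L: 3.03.
trehalose: 36 g/L × 3.03 L = 109.08 g
glycerol: 12.8 g/L × 3.03 L = 38.78 g
soytone: 3.94 g/L × 3.03 L = 11.94 g
EDTA disodium salt: 0.157 g/L × 3.03 L = 0.48 g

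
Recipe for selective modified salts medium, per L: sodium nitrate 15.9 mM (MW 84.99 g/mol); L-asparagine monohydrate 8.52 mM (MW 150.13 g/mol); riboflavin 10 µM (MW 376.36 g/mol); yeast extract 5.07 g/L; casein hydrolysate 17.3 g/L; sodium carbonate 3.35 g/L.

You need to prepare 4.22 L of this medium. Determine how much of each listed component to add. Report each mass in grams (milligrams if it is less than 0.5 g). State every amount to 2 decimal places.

Working volume: 4.22 L.
sodium nitrate: 15.9 mmol/L × 84.99 g/mol × 4.22 L ÷ 1000 = 5.70 g
L-asparagine monohydrate: 8.52 mmol/L × 150.13 g/mol × 4.22 L ÷ 1000 = 5.40 g
riboflavin: 10 µmol/L × 376.36 g/mol × 4.22 L ÷ 1000 = 15.88 mg
yeast extract: 5.07 g/L × 4.22 L = 21.40 g
casein hydrolysate: 17.3 g/L × 4.22 L = 73.01 g
sodium carbonate: 3.35 g/L × 4.22 L = 14.14 g

sodium nitrate 5.70 g; L-asparagine monohydrate 5.40 g; riboflavin 15.88 mg; yeast extract 21.40 g; casein hydrolysate 73.01 g; sodium carbonate 14.14 g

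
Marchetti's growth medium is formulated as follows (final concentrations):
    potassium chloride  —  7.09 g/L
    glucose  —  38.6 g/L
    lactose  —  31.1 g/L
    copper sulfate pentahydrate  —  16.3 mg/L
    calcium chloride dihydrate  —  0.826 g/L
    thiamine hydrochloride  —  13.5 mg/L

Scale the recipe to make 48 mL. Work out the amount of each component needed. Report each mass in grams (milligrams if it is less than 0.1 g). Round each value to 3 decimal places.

potassium chloride 0.340 g; glucose 1.853 g; lactose 1.493 g; copper sulfate pentahydrate 0.782 mg; calcium chloride dihydrate 39.648 mg; thiamine hydrochloride 0.648 mg

Target volume = 48 mL = 0.048 L.
potassium chloride: 7.09 g/L × 0.048 L = 0.340 g
glucose: 38.6 g/L × 0.048 L = 1.853 g
lactose: 31.1 g/L × 0.048 L = 1.493 g
copper sulfate pentahydrate: 16.3 mg/L × 0.048 L = 0.782 mg
calcium chloride dihydrate: 0.826 g/L × 0.048 L = 0.039648 g = 39.648 mg
thiamine hydrochloride: 13.5 mg/L × 0.048 L = 0.648 mg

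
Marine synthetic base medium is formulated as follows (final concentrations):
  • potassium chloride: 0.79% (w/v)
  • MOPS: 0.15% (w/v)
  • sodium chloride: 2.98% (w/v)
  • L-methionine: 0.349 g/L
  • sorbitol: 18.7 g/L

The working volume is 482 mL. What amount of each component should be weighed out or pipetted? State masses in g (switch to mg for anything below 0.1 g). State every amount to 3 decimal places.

potassium chloride 3.808 g; MOPS 0.723 g; sodium chloride 14.364 g; L-methionine 0.168 g; sorbitol 9.013 g

Target volume = 482 mL = 0.482 L.
potassium chloride: 0.79% w/v = 7.9 g/L → 7.9 × 0.482 L = 3.808 g
MOPS: 0.15% w/v = 1.5 g/L → 1.5 × 0.482 L = 0.723 g
sodium chloride: 2.98% w/v = 29.8 g/L → 29.8 × 0.482 L = 14.364 g
L-methionine: 0.349 g/L × 0.482 L = 0.168 g
sorbitol: 18.7 g/L × 0.482 L = 9.013 g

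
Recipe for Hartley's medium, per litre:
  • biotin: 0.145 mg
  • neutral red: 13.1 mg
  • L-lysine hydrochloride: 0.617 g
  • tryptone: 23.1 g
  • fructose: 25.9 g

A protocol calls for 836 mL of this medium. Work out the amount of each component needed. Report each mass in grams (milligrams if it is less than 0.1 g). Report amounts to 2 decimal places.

biotin 0.12 mg; neutral red 10.95 mg; L-lysine hydrochloride 0.52 g; tryptone 19.31 g; fructose 21.65 g

Scale factor = 836 mL / 1000 mL = 0.836.
biotin: 0.145 mg × (836 mL / 1000 mL) = 0.12 mg
neutral red: 13.1 mg × (836 mL / 1000 mL) = 10.95 mg
L-lysine hydrochloride: 0.617 g × (836 mL / 1000 mL) = 0.52 g
tryptone: 23.1 g × (836 mL / 1000 mL) = 19.31 g
fructose: 25.9 g × (836 mL / 1000 mL) = 21.65 g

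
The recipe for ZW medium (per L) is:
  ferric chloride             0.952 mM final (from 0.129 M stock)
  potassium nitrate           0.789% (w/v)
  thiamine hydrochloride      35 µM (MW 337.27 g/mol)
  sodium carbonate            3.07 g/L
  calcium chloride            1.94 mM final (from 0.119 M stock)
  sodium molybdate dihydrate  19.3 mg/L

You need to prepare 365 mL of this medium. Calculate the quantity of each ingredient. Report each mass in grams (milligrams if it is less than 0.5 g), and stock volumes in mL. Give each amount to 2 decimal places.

Target volume = 365 mL = 0.365 L.
ferric chloride: C1V1 = C2V2 → 0.952 mM × 365 mL ÷ 129 mM = 2.69 mL
potassium nitrate: 0.789% w/v = 7.89 g/L → 7.89 × 0.365 L = 2.88 g
thiamine hydrochloride: 35 µmol/L × 337.27 g/mol × 0.365 L ÷ 1000 = 4.31 mg
sodium carbonate: 3.07 g/L × 0.365 L = 1.12 g
calcium chloride: V = C2·V2/C1 = 1.94 mM × 365 mL ÷ 119 mM = 5.95 mL
sodium molybdate dihydrate: 19.3 mg/L × 0.365 L = 7.04 mg

ferric chloride 2.69 mL; potassium nitrate 2.88 g; thiamine hydrochloride 4.31 mg; sodium carbonate 1.12 g; calcium chloride 5.95 mL; sodium molybdate dihydrate 7.04 mg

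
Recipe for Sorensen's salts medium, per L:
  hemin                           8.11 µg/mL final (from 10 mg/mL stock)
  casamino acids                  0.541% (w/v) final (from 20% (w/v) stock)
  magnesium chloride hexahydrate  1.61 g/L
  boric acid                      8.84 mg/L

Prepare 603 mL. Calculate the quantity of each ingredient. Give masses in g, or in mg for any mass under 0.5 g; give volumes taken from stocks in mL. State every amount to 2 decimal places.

hemin 0.49 mL; casamino acids 16.31 mL; magnesium chloride hexahydrate 0.97 g; boric acid 5.33 mg

Target volume = 603 mL = 0.603 L.
hemin: V = C2·V2/C1 = 8.11 µg/mL × 603 mL ÷ 10000 µg/mL = 0.49 mL
casamino acids: V = C2·V2/C1 = 0.541% ÷ 20% × 603 mL = 16.31 mL
magnesium chloride hexahydrate: 1.61 g/L × 0.603 L = 0.97 g
boric acid: 8.84 mg/L × 0.603 L = 5.33 mg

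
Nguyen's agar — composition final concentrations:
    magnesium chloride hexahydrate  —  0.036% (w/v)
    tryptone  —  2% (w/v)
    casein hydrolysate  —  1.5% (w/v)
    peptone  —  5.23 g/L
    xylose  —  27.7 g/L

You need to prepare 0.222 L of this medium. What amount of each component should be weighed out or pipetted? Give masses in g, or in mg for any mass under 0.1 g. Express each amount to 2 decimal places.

Scale factor relative to 1 L: 0.222.
magnesium chloride hexahydrate: 0.036 g per 100 mL × 222 mL ÷ 100 = 0.07992 g = 79.92 mg
tryptone: 2% w/v = 20 g/L → 20 × 0.222 L = 4.44 g
casein hydrolysate: 1.5 g per 100 mL × 222 mL ÷ 100 = 3.33 g
peptone: 5.23 g/L × 0.222 L = 1.16 g
xylose: 27.7 g/L × 0.222 L = 6.15 g

magnesium chloride hexahydrate 79.92 mg; tryptone 4.44 g; casein hydrolysate 3.33 g; peptone 1.16 g; xylose 6.15 g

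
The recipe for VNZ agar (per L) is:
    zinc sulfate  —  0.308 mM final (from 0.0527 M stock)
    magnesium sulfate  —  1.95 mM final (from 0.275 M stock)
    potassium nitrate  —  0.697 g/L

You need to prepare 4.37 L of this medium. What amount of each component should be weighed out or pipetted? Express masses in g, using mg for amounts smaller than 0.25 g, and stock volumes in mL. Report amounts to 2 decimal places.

Working volume: 4.37 L.
zinc sulfate: C1V1 = C2V2 → 0.308 mM × 4370 mL ÷ 52.7 mM = 25.54 mL
magnesium sulfate: V = C2·V2/C1 = 1.95 mM × 4370 mL ÷ 275 mM = 30.99 mL
potassium nitrate: 0.697 g/L × 4.37 L = 3.05 g

zinc sulfate 25.54 mL; magnesium sulfate 30.99 mL; potassium nitrate 3.05 g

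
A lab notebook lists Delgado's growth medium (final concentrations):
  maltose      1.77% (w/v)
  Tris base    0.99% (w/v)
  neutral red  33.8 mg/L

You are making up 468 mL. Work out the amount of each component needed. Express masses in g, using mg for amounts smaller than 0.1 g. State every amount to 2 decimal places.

maltose 8.28 g; Tris base 4.63 g; neutral red 15.82 mg

Working volume: 468 mL = 0.468 L.
maltose: 1.77 g per 100 mL × 468 mL ÷ 100 = 8.28 g
Tris base: 0.99 g per 100 mL × 468 mL ÷ 100 = 4.63 g
neutral red: 33.8 mg/L × 0.468 L = 15.82 mg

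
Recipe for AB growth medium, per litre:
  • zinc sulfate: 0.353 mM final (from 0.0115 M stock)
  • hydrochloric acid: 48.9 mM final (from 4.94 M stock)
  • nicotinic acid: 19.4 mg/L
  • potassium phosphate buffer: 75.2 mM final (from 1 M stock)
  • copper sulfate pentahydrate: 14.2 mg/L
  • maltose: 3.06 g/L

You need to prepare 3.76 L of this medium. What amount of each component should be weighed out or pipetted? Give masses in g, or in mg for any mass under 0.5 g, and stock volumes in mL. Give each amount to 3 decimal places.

Working volume: 3.76 L.
zinc sulfate: C1V1 = C2V2 → 0.353 mM × 3760 mL ÷ 11.5 mM = 115.416 mL
hydrochloric acid: C1V1 = C2V2 → 48.9 mM × 3760 mL ÷ 4940 mM = 37.219 mL
nicotinic acid: 19.4 mg/L × 3.76 L = 72.944 mg
potassium phosphate buffer: V = C2·V2/C1 = 75.2 mM × 3760 mL ÷ 1000 mM = 282.752 mL
copper sulfate pentahydrate: 14.2 mg/L × 3.76 L = 53.392 mg
maltose: 3.06 g/L × 3.76 L = 11.506 g

zinc sulfate 115.416 mL; hydrochloric acid 37.219 mL; nicotinic acid 72.944 mg; potassium phosphate buffer 282.752 mL; copper sulfate pentahydrate 53.392 mg; maltose 11.506 g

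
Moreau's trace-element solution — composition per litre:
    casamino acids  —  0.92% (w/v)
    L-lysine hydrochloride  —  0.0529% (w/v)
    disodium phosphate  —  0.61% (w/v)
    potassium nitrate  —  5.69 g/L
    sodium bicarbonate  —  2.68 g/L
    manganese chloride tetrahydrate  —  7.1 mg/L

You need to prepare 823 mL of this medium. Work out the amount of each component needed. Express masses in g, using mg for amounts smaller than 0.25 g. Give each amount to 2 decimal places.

Scale factor relative to 1 L: 0.823.
casamino acids: 0.92% w/v = 9.2 g/L → 9.2 × 0.823 L = 7.57 g
L-lysine hydrochloride: 0.0529% w/v = 0.529 g/L → 0.529 × 0.823 L = 0.44 g
disodium phosphate: 0.61% w/v = 6.1 g/L → 6.1 × 0.823 L = 5.02 g
potassium nitrate: 5.69 g/L × 0.823 L = 4.68 g
sodium bicarbonate: 2.68 g/L × 0.823 L = 2.21 g
manganese chloride tetrahydrate: 7.1 mg/L × 0.823 L = 5.84 mg

casamino acids 7.57 g; L-lysine hydrochloride 0.44 g; disodium phosphate 5.02 g; potassium nitrate 4.68 g; sodium bicarbonate 2.21 g; manganese chloride tetrahydrate 5.84 mg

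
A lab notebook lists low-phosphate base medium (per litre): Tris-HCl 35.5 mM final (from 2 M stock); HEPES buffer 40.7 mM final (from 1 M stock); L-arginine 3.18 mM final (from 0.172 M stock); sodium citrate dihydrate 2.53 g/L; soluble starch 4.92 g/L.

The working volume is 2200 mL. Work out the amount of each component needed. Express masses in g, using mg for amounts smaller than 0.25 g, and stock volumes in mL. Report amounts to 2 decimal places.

Scale factor relative to 1 L: 2.2.
Tris-HCl: C1V1 = C2V2 → 35.5 mM × 2200 mL ÷ 2000 mM = 39.05 mL
HEPES buffer: dilute stock: 40.7 mM × 2200 mL ÷ 1000 mM = 89.54 mL
L-arginine: V = C2·V2/C1 = 3.18 mM × 2200 mL ÷ 172 mM = 40.67 mL
sodium citrate dihydrate: 2.53 g/L × 2.2 L = 5.57 g
soluble starch: 4.92 g/L × 2.2 L = 10.82 g

Tris-HCl 39.05 mL; HEPES buffer 89.54 mL; L-arginine 40.67 mL; sodium citrate dihydrate 5.57 g; soluble starch 10.82 g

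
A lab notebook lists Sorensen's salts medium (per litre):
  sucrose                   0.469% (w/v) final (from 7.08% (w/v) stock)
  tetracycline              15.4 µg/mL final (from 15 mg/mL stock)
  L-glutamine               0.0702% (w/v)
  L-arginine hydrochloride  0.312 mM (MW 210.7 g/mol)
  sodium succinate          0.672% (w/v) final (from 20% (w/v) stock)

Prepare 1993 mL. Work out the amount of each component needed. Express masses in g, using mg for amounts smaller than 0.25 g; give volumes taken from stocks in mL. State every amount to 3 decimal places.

sucrose 132.022 mL; tetracycline 2.046 mL; L-glutamine 1.399 g; L-arginine hydrochloride 131.017 mg; sodium succinate 66.965 mL

Target volume = 1993 mL = 1.993 L.
sucrose: dilute stock: 0.469% ÷ 7.08% × 1993 mL = 132.022 mL
tetracycline: C1V1 = C2V2 → 15.4 µg/mL × 1993 mL ÷ 15000 µg/mL = 2.046 mL
L-glutamine: 0.0702 g per 100 mL × 1993 mL ÷ 100 = 1.399 g
L-arginine hydrochloride: 0.312 mmol/L × 210.7 mg/mmol × 1.993 L = 131.017 mg
sodium succinate: dilute stock: 0.672% ÷ 20% × 1993 mL = 66.965 mL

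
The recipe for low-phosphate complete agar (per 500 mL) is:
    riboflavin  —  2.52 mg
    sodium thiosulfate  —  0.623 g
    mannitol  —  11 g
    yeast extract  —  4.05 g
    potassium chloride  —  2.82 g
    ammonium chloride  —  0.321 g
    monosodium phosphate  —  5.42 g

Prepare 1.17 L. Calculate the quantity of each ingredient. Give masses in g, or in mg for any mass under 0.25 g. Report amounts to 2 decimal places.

riboflavin 5.90 mg; sodium thiosulfate 1.46 g; mannitol 25.74 g; yeast extract 9.48 g; potassium chloride 6.60 g; ammonium chloride 0.75 g; monosodium phosphate 12.68 g

Ratio of target to recipe volume: 1170 / 500 = 2.34.
riboflavin: 2.52 mg × (1170 mL / 500 mL) = 5.90 mg
sodium thiosulfate: 0.623 g × (1170 mL / 500 mL) = 1.46 g
mannitol: 11 g × (1170 mL / 500 mL) = 25.74 g
yeast extract: 4.05 g × (1170 mL / 500 mL) = 9.48 g
potassium chloride: 2.82 g × (1170 mL / 500 mL) = 6.60 g
ammonium chloride: 0.321 g × (1170 mL / 500 mL) = 0.75 g
monosodium phosphate: 5.42 g × (1170 mL / 500 mL) = 12.68 g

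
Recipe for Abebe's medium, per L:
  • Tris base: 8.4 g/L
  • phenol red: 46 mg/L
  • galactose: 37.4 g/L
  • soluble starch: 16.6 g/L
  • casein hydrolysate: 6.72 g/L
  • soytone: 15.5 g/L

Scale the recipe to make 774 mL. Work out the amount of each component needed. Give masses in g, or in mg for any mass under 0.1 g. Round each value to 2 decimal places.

Working volume: 774 mL = 0.774 L.
Tris base: 8.4 g/L × 0.774 L = 6.50 g
phenol red: 46 mg/L × 0.774 L = 35.60 mg
galactose: 37.4 g/L × 0.774 L = 28.95 g
soluble starch: 16.6 g/L × 0.774 L = 12.85 g
casein hydrolysate: 6.72 g/L × 0.774 L = 5.20 g
soytone: 15.5 g/L × 0.774 L = 12.00 g

Tris base 6.50 g; phenol red 35.60 mg; galactose 28.95 g; soluble starch 12.85 g; casein hydrolysate 5.20 g; soytone 12.00 g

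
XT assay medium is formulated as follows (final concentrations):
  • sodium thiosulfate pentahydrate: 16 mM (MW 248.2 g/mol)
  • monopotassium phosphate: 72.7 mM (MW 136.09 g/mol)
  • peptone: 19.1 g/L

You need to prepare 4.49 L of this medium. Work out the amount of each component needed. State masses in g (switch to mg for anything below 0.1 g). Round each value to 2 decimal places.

sodium thiosulfate pentahydrate 17.83 g; monopotassium phosphate 44.42 g; peptone 85.76 g

Working volume: 4.49 L.
sodium thiosulfate pentahydrate: 16 mmol/L × 248.2 g/mol × 4.49 L ÷ 1000 = 17.83 g
monopotassium phosphate: 72.7 mmol/L × 136.09 g/mol × 4.49 L ÷ 1000 = 44.42 g
peptone: 19.1 g/L × 4.49 L = 85.76 g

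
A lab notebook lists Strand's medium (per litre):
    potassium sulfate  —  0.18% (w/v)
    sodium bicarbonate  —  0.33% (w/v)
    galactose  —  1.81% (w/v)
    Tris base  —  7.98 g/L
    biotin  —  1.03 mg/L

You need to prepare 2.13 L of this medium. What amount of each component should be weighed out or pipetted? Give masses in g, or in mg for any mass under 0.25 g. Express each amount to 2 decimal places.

Scale factor relative to 1 L: 2.13.
potassium sulfate: 0.18% w/v = 1.8 g/L → 1.8 × 2.13 L = 3.83 g
sodium bicarbonate: 0.33% w/v = 3.3 g/L → 3.3 × 2.13 L = 7.03 g
galactose: 1.81% w/v = 18.1 g/L → 18.1 × 2.13 L = 38.55 g
Tris base: 7.98 g/L × 2.13 L = 17.00 g
biotin: 1.03 mg/L × 2.13 L = 2.19 mg

potassium sulfate 3.83 g; sodium bicarbonate 7.03 g; galactose 38.55 g; Tris base 17.00 g; biotin 2.19 mg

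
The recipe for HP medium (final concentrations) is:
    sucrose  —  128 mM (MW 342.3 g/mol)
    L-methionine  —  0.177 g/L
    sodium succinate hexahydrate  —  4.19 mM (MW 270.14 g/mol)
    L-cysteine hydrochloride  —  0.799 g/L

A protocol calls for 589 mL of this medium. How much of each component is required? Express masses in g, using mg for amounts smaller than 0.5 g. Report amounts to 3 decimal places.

sucrose 25.807 g; L-methionine 104.253 mg; sodium succinate hexahydrate 0.667 g; L-cysteine hydrochloride 470.611 mg

Working volume: 589 mL = 0.589 L.
sucrose: 128 mmol/L × 342.3 g/mol × 0.589 L ÷ 1000 = 25.807 g
L-methionine: 0.177 g/L × 0.589 L = 0.104253 g = 104.253 mg
sodium succinate hexahydrate: 4.19 mmol/L × 270.14 g/mol × 0.589 L ÷ 1000 = 0.667 g
L-cysteine hydrochloride: 0.799 g/L × 0.589 L = 0.470611 g = 470.611 mg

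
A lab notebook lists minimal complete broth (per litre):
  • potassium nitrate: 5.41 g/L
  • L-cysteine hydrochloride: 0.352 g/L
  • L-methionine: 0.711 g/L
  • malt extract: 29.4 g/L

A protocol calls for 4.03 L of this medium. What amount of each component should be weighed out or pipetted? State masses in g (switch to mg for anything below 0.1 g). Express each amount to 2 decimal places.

Scale factor relative to 1 L: 4.03.
potassium nitrate: 5.41 g/L × 4.03 L = 21.80 g
L-cysteine hydrochloride: 0.352 g/L × 4.03 L = 1.42 g
L-methionine: 0.711 g/L × 4.03 L = 2.87 g
malt extract: 29.4 g/L × 4.03 L = 118.48 g

potassium nitrate 21.80 g; L-cysteine hydrochloride 1.42 g; L-methionine 2.87 g; malt extract 118.48 g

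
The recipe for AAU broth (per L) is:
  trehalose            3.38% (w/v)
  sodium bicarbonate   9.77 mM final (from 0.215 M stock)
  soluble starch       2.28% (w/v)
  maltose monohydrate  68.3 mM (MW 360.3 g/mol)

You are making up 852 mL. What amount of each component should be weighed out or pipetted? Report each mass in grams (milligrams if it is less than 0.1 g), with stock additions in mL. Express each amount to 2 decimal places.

Target volume = 852 mL = 0.852 L.
trehalose: 3.38 g per 100 mL × 852 mL ÷ 100 = 28.80 g
sodium bicarbonate: dilute stock: 9.77 mM × 852 mL ÷ 215 mM = 38.72 mL
soluble starch: 2.28% w/v = 22.8 g/L → 22.8 × 0.852 L = 19.43 g
maltose monohydrate: 68.3 mmol/L × 360.3 g/mol × 0.852 L ÷ 1000 = 20.97 g

trehalose 28.80 g; sodium bicarbonate 38.72 mL; soluble starch 19.43 g; maltose monohydrate 20.97 g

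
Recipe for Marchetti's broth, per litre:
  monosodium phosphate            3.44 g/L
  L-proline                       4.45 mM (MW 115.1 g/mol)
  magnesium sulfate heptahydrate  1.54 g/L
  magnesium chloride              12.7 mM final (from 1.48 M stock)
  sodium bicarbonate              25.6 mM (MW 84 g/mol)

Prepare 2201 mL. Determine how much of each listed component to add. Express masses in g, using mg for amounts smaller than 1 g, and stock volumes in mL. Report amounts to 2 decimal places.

Working volume: 2201 mL = 2.201 L.
monosodium phosphate: 3.44 g/L × 2.201 L = 7.57 g
L-proline: 4.45 mmol/L × 115.1 g/mol × 2.201 L ÷ 1000 = 1.13 g
magnesium sulfate heptahydrate: 1.54 g/L × 2.201 L = 3.39 g
magnesium chloride: dilute stock: 12.7 mM × 2201 mL ÷ 1480 mM = 18.89 mL
sodium bicarbonate: 25.6 mmol/L × 84 g/mol × 2.201 L ÷ 1000 = 4.73 g

monosodium phosphate 7.57 g; L-proline 1.13 g; magnesium sulfate heptahydrate 3.39 g; magnesium chloride 18.89 mL; sodium bicarbonate 4.73 g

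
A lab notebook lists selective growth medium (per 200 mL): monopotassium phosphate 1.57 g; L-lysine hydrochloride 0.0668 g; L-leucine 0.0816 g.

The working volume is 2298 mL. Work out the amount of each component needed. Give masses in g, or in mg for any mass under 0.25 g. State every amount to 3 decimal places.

monopotassium phosphate 18.039 g; L-lysine hydrochloride 0.768 g; L-leucine 0.938 g

Ratio of target to recipe volume: 2298 / 200 = 11.49.
monopotassium phosphate: 1.57 g × (2298 mL / 200 mL) = 18.039 g
L-lysine hydrochloride: 0.0668 g × (2298 mL / 200 mL) = 0.768 g
L-leucine: 0.0816 g × (2298 mL / 200 mL) = 0.938 g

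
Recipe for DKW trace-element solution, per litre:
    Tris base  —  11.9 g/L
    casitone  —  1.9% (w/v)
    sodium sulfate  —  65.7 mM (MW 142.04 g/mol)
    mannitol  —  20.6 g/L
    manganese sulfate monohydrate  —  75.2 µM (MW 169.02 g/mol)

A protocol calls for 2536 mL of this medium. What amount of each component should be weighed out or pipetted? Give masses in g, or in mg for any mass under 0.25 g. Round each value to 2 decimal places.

Tris base 30.18 g; casitone 48.18 g; sodium sulfate 23.67 g; mannitol 52.24 g; manganese sulfate monohydrate 32.23 mg

Target volume = 2536 mL = 2.536 L.
Tris base: 11.9 g/L × 2.536 L = 30.18 g
casitone: 1.9 g per 100 mL × 2536 mL ÷ 100 = 48.18 g
sodium sulfate: 65.7 mmol/L × 142.04 g/mol × 2.536 L ÷ 1000 = 23.67 g
mannitol: 20.6 g/L × 2.536 L = 52.24 g
manganese sulfate monohydrate: 75.2 µmol/L × 169.02 g/mol × 2.536 L ÷ 1000 = 32.23 mg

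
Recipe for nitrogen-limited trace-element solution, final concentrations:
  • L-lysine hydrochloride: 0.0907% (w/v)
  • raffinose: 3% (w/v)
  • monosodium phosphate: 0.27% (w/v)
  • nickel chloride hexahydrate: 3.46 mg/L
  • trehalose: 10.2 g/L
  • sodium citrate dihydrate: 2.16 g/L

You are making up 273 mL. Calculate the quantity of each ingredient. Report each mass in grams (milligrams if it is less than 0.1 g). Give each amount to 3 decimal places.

Working volume: 273 mL = 0.273 L.
L-lysine hydrochloride: 0.0907 g per 100 mL × 273 mL ÷ 100 = 0.248 g
raffinose: 3% w/v = 30 g/L → 30 × 0.273 L = 8.190 g
monosodium phosphate: 0.27% w/v = 2.7 g/L → 2.7 × 0.273 L = 0.737 g
nickel chloride hexahydrate: 3.46 mg/L × 0.273 L = 0.945 mg
trehalose: 10.2 g/L × 0.273 L = 2.785 g
sodium citrate dihydrate: 2.16 g/L × 0.273 L = 0.590 g

L-lysine hydrochloride 0.248 g; raffinose 8.190 g; monosodium phosphate 0.737 g; nickel chloride hexahydrate 0.945 mg; trehalose 2.785 g; sodium citrate dihydrate 0.590 g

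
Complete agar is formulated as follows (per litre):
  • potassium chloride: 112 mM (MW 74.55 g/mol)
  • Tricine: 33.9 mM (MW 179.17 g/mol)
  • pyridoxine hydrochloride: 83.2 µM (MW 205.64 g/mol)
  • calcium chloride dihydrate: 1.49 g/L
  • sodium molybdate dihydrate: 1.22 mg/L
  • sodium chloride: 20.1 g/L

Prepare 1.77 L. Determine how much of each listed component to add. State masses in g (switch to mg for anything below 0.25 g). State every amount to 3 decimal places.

potassium chloride 14.779 g; Tricine 10.751 g; pyridoxine hydrochloride 30.283 mg; calcium chloride dihydrate 2.637 g; sodium molybdate dihydrate 2.159 mg; sodium chloride 35.577 g

Working volume: 1.77 L.
potassium chloride: 112 mmol/L × 74.55 g/mol × 1.77 L ÷ 1000 = 14.779 g
Tricine: 33.9 mmol/L × 179.17 g/mol × 1.77 L ÷ 1000 = 10.751 g
pyridoxine hydrochloride: 83.2 µmol/L × 205.64 g/mol × 1.77 L ÷ 1000 = 30.283 mg
calcium chloride dihydrate: 1.49 g/L × 1.77 L = 2.637 g
sodium molybdate dihydrate: 1.22 mg/L × 1.77 L = 2.159 mg
sodium chloride: 20.1 g/L × 1.77 L = 35.577 g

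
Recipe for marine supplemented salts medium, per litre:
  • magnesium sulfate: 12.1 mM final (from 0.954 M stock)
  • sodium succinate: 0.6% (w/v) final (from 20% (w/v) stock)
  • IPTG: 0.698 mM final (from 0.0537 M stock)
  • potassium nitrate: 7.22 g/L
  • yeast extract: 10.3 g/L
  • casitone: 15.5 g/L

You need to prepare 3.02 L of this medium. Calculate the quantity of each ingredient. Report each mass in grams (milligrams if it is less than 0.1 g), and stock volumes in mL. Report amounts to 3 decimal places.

Working volume: 3.02 L.
magnesium sulfate: C1V1 = C2V2 → 12.1 mM × 3020 mL ÷ 954 mM = 38.304 mL
sodium succinate: dilute stock: 0.6% ÷ 20% × 3020 mL = 90.600 mL
IPTG: dilute stock: 0.698 mM × 3020 mL ÷ 53.7 mM = 39.254 mL
potassium nitrate: 7.22 g/L × 3.02 L = 21.804 g
yeast extract: 10.3 g/L × 3.02 L = 31.106 g
casitone: 15.5 g/L × 3.02 L = 46.810 g

magnesium sulfate 38.304 mL; sodium succinate 90.600 mL; IPTG 39.254 mL; potassium nitrate 21.804 g; yeast extract 31.106 g; casitone 46.810 g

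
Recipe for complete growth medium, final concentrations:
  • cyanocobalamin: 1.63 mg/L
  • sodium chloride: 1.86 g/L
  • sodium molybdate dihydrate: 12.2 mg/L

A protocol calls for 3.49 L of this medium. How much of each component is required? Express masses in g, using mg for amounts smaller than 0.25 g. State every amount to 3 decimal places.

cyanocobalamin 5.689 mg; sodium chloride 6.491 g; sodium molybdate dihydrate 42.578 mg

Working volume: 3.49 L.
cyanocobalamin: 1.63 mg/L × 3.49 L = 5.689 mg
sodium chloride: 1.86 g/L × 3.49 L = 6.491 g
sodium molybdate dihydrate: 12.2 mg/L × 3.49 L = 42.578 mg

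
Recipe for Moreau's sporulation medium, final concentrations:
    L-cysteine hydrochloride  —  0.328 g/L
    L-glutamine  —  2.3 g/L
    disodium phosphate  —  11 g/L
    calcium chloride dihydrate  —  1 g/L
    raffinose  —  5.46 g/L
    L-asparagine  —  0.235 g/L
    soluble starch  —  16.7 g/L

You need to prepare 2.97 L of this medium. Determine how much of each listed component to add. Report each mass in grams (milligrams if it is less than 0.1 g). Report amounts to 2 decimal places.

Working volume: 2.97 L.
L-cysteine hydrochloride: 0.328 g/L × 2.97 L = 0.97 g
L-glutamine: 2.3 g/L × 2.97 L = 6.83 g
disodium phosphate: 11 g/L × 2.97 L = 32.67 g
calcium chloride dihydrate: 1 g/L × 2.97 L = 2.97 g
raffinose: 5.46 g/L × 2.97 L = 16.22 g
L-asparagine: 0.235 g/L × 2.97 L = 0.70 g
soluble starch: 16.7 g/L × 2.97 L = 49.60 g

L-cysteine hydrochloride 0.97 g; L-glutamine 6.83 g; disodium phosphate 32.67 g; calcium chloride dihydrate 2.97 g; raffinose 16.22 g; L-asparagine 0.70 g; soluble starch 49.60 g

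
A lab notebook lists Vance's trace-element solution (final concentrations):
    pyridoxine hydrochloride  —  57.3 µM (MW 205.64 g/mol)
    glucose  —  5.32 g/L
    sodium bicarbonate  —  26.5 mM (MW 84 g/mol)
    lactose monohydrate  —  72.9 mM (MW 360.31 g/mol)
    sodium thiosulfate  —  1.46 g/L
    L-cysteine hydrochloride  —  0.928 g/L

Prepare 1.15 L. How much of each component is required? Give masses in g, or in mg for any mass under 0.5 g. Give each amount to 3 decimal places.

pyridoxine hydrochloride 13.551 mg; glucose 6.118 g; sodium bicarbonate 2.560 g; lactose monohydrate 30.207 g; sodium thiosulfate 1.679 g; L-cysteine hydrochloride 1.067 g

Working volume: 1.15 L.
pyridoxine hydrochloride: 57.3 µmol/L × 205.64 g/mol × 1.15 L ÷ 1000 = 13.551 mg
glucose: 5.32 g/L × 1.15 L = 6.118 g
sodium bicarbonate: 26.5 mmol/L × 84 g/mol × 1.15 L ÷ 1000 = 2.560 g
lactose monohydrate: 72.9 mmol/L × 360.31 g/mol × 1.15 L ÷ 1000 = 30.207 g
sodium thiosulfate: 1.46 g/L × 1.15 L = 1.679 g
L-cysteine hydrochloride: 0.928 g/L × 1.15 L = 1.067 g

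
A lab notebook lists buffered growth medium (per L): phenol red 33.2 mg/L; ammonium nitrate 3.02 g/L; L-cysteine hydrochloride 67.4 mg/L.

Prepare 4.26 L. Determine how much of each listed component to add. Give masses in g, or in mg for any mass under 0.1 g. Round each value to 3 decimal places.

phenol red 0.141 g; ammonium nitrate 12.865 g; L-cysteine hydrochloride 0.287 g

Scale factor relative to 1 L: 4.26.
phenol red: 33.2 mg/L × 4.26 L = 141.432 mg = 0.141 g
ammonium nitrate: 3.02 g/L × 4.26 L = 12.865 g
L-cysteine hydrochloride: 67.4 mg/L × 4.26 L = 287.124 mg = 0.287 g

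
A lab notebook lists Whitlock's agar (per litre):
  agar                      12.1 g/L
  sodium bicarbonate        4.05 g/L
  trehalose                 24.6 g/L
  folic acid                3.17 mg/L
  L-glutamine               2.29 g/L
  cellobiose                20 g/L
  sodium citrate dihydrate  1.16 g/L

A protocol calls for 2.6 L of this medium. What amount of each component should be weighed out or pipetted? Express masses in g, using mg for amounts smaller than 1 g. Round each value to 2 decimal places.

Working volume: 2.6 L.
agar: 12.1 g/L × 2.6 L = 31.46 g
sodium bicarbonate: 4.05 g/L × 2.6 L = 10.53 g
trehalose: 24.6 g/L × 2.6 L = 63.96 g
folic acid: 3.17 mg/L × 2.6 L = 8.24 mg
L-glutamine: 2.29 g/L × 2.6 L = 5.95 g
cellobiose: 20 g/L × 2.6 L = 52.00 g
sodium citrate dihydrate: 1.16 g/L × 2.6 L = 3.02 g

agar 31.46 g; sodium bicarbonate 10.53 g; trehalose 63.96 g; folic acid 8.24 mg; L-glutamine 5.95 g; cellobiose 52.00 g; sodium citrate dihydrate 3.02 g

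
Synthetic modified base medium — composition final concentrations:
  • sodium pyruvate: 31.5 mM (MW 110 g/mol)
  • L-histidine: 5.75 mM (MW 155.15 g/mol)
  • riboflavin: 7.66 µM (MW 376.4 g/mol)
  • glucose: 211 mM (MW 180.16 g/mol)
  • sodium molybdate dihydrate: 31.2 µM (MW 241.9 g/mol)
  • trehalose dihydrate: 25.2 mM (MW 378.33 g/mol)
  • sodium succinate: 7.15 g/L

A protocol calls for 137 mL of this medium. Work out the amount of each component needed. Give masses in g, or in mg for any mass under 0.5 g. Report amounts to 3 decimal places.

Working volume: 137 mL = 0.137 L.
sodium pyruvate: 31.5 mmol/L × 110 mg/mmol × 0.137 L = 474.705 mg
L-histidine: 5.75 mmol/L × 155.15 mg/mmol × 0.137 L = 122.219 mg
riboflavin: 7.66 µmol/L × 376.4 g/mol × 0.137 L ÷ 1000 = 0.395 mg
glucose: 211 mmol/L × 180.16 g/mol × 0.137 L ÷ 1000 = 5.208 g
sodium molybdate dihydrate: 31.2 µmol/L × 241.9 g/mol × 0.137 L ÷ 1000 = 1.034 mg
trehalose dihydrate: 25.2 mmol/L × 378.33 g/mol × 0.137 L ÷ 1000 = 1.306 g
sodium succinate: 7.15 g/L × 0.137 L = 0.980 g

sodium pyruvate 474.705 mg; L-histidine 122.219 mg; riboflavin 0.395 mg; glucose 5.208 g; sodium molybdate dihydrate 1.034 mg; trehalose dihydrate 1.306 g; sodium succinate 0.980 g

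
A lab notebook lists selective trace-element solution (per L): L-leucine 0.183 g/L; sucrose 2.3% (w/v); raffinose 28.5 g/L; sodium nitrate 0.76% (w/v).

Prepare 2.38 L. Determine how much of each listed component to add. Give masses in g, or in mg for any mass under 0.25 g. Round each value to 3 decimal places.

Scale factor relative to 1 L: 2.38.
L-leucine: 0.183 g/L × 2.38 L = 0.436 g
sucrose: 2.3% w/v = 23 g/L → 23 × 2.38 L = 54.740 g
raffinose: 28.5 g/L × 2.38 L = 67.830 g
sodium nitrate: 0.76% w/v = 7.6 g/L → 7.6 × 2.38 L = 18.088 g

L-leucine 0.436 g; sucrose 54.740 g; raffinose 67.830 g; sodium nitrate 18.088 g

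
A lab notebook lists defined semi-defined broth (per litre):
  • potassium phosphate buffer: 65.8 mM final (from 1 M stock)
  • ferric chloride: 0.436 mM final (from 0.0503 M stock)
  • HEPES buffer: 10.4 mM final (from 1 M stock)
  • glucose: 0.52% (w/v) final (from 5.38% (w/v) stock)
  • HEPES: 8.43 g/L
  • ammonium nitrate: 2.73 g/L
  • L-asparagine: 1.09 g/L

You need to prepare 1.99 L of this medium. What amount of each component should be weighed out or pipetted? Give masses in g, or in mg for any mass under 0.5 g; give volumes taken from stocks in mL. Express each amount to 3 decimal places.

Scale factor relative to 1 L: 1.99.
potassium phosphate buffer: V = C2·V2/C1 = 65.8 mM × 1990 mL ÷ 1000 mM = 130.942 mL
ferric chloride: C1V1 = C2V2 → 0.436 mM × 1990 mL ÷ 50.3 mM = 17.249 mL
HEPES buffer: V = C2·V2/C1 = 10.4 mM × 1990 mL ÷ 1000 mM = 20.696 mL
glucose: C1V1 = C2V2 → 0.52% ÷ 5.38% × 1990 mL = 192.342 mL
HEPES: 8.43 g/L × 1.99 L = 16.776 g
ammonium nitrate: 2.73 g/L × 1.99 L = 5.433 g
L-asparagine: 1.09 g/L × 1.99 L = 2.169 g

potassium phosphate buffer 130.942 mL; ferric chloride 17.249 mL; HEPES buffer 20.696 mL; glucose 192.342 mL; HEPES 16.776 g; ammonium nitrate 5.433 g; L-asparagine 2.169 g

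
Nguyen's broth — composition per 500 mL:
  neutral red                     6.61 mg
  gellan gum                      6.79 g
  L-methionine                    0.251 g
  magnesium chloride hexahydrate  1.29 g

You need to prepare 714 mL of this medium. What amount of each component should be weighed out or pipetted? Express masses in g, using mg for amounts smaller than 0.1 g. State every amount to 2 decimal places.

neutral red 9.44 mg; gellan gum 9.70 g; L-methionine 0.36 g; magnesium chloride hexahydrate 1.84 g

Ratio of target to recipe volume: 714 / 500 = 1.428.
neutral red: 6.61 mg × (714 mL / 500 mL) = 9.44 mg
gellan gum: 6.79 g × (714 mL / 500 mL) = 9.70 g
L-methionine: 0.251 g × (714 mL / 500 mL) = 0.36 g
magnesium chloride hexahydrate: 1.29 g × (714 mL / 500 mL) = 1.84 g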